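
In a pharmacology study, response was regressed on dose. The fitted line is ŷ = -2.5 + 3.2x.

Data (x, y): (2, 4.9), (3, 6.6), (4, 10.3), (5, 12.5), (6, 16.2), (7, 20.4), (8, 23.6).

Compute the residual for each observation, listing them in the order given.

1, -0.5, 0, -1, -0.5, 0.5, 0.5

x=2: ŷ = -2.5 + 3.2·2 = 3.9; r = 4.9 − 3.9 = 1
x=3: ŷ = -2.5 + 3.2·3 = 7.1; r = 6.6 − 7.1 = -0.5
x=4: ŷ = -2.5 + 3.2·4 = 10.3; r = 10.3 − 10.3 = 0
x=5: ŷ = -2.5 + 3.2·5 = 13.5; r = 12.5 − 13.5 = -1
x=6: ŷ = -2.5 + 3.2·6 = 16.7; r = 16.2 − 16.7 = -0.5
x=7: ŷ = -2.5 + 3.2·7 = 19.9; r = 20.4 − 19.9 = 0.5
x=8: ŷ = -2.5 + 3.2·8 = 23.1; r = 23.6 − 23.1 = 0.5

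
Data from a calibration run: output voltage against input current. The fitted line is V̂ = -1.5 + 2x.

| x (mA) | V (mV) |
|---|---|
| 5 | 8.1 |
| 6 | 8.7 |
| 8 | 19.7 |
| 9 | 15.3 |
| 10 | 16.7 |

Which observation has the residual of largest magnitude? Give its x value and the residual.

x = 8, r = 5.2

x=5: V̂ = -1.5 + 2·5 = 8.5; r = 8.1 − 8.5 = -0.4
x=6: V̂ = -1.5 + 2·6 = 10.5; r = 8.7 − 10.5 = -1.8
x=8: V̂ = -1.5 + 2·8 = 14.5; r = 19.7 − 14.5 = 5.2
x=9: V̂ = -1.5 + 2·9 = 16.5; r = 15.3 − 16.5 = -1.2
x=10: V̂ = -1.5 + 2·10 = 18.5; r = 16.7 − 18.5 = -1.8
Largest |r| is 5.2 at x = 8, residual 5.2.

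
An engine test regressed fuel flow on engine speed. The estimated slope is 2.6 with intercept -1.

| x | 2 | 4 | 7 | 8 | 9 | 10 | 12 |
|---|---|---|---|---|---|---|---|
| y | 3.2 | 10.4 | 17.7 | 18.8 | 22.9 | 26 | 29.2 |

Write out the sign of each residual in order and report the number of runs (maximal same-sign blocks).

x=2: ŷ = -1 + 2.6·2 = 4.2; r = 3.2 − 4.2 = -1
x=4: ŷ = -1 + 2.6·4 = 9.4; r = 10.4 − 9.4 = 1
x=7: ŷ = -1 + 2.6·7 = 17.2; r = 17.7 − 17.2 = 0.5
x=8: ŷ = -1 + 2.6·8 = 19.8; r = 18.8 − 19.8 = -1
x=9: ŷ = -1 + 2.6·9 = 22.4; r = 22.9 − 22.4 = 0.5
x=10: ŷ = -1 + 2.6·10 = 25; r = 26 − 25 = 1
x=12: ŷ = -1 + 2.6·12 = 30.2; r = 29.2 − 30.2 = -1
Signs: − + + − + + −
Runs: −×1, +×2, −×1, +×2, −×1 → 5

5 runs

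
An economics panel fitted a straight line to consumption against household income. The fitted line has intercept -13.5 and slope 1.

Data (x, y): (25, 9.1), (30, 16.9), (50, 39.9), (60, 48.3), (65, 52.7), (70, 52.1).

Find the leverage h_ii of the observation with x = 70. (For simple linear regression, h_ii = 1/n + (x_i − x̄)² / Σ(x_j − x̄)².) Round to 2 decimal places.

h = 0.40

x̄ = (25 + 30 + 50 + 60 + 65 + 70)/6 = 50
Σ(x − x̄)² = 625 + 400 + 0 + 100 + 225 + 400 = 1750
h = 1/6 + (20)²/1750 = 0.166667 + 0.228571 = 0.40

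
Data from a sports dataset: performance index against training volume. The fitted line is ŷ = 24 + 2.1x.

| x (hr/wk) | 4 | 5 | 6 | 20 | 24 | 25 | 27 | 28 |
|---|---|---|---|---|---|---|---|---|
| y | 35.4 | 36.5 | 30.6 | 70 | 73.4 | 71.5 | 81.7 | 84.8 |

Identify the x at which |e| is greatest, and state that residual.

x=4: ŷ = 24 + 2.1·4 = 32.4; e = 35.4 − 32.4 = 3
x=5: ŷ = 24 + 2.1·5 = 34.5; e = 36.5 − 34.5 = 2
x=6: ŷ = 24 + 2.1·6 = 36.6; e = 30.6 − 36.6 = -6
x=20: ŷ = 24 + 2.1·20 = 66; e = 70 − 66 = 4
x=24: ŷ = 24 + 2.1·24 = 74.4; e = 73.4 − 74.4 = -1
x=25: ŷ = 24 + 2.1·25 = 76.5; e = 71.5 − 76.5 = -5
x=27: ŷ = 24 + 2.1·27 = 80.7; e = 81.7 − 80.7 = 1
x=28: ŷ = 24 + 2.1·28 = 82.8; e = 84.8 − 82.8 = 2
Largest |e| is 6 at x = 6, residual -6.

x = 6, e = -6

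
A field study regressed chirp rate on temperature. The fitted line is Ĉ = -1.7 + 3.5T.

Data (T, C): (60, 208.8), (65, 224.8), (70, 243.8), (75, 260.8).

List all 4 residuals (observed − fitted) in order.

0.5, -1, 0.5, 0

T=60: Ĉ = -1.7 + 3.5·60 = 208.3; e = 208.8 − 208.3 = 0.5
T=65: Ĉ = -1.7 + 3.5·65 = 225.8; e = 224.8 − 225.8 = -1
T=70: Ĉ = -1.7 + 3.5·70 = 243.3; e = 243.8 − 243.3 = 0.5
T=75: Ĉ = -1.7 + 3.5·75 = 260.8; e = 260.8 − 260.8 = 0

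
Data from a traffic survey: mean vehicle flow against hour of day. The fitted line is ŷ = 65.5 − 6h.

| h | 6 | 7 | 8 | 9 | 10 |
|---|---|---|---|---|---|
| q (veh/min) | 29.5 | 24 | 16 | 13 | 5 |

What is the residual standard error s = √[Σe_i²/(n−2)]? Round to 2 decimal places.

s = 1.29

h=6: ŷ = 65.5 − 6·6 = 29.5; e = 29.5 − 29.5 = 0
h=7: ŷ = 65.5 − 6·7 = 23.5; e = 24 − 23.5 = 0.5
h=8: ŷ = 65.5 − 6·8 = 17.5; e = 16 − 17.5 = -1.5
h=9: ŷ = 65.5 − 6·9 = 11.5; e = 13 − 11.5 = 1.5
h=10: ŷ = 65.5 − 6·10 = 5.5; e = 5 − 5.5 = -0.5
SSE = 0 + 0.25 + 2.25 + 2.25 + 0.25 = 5
s = √(5/3) = √1.66667 ≈ 1.29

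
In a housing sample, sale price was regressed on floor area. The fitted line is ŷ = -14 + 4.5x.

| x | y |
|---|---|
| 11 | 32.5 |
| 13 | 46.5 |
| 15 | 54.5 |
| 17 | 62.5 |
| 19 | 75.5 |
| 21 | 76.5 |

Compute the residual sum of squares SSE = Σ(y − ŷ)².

x=11: ŷ = -14 + 4.5·11 = 35.5; e = 32.5 − 35.5 = -3
x=13: ŷ = -14 + 4.5·13 = 44.5; e = 46.5 − 44.5 = 2
x=15: ŷ = -14 + 4.5·15 = 53.5; e = 54.5 − 53.5 = 1
x=17: ŷ = -14 + 4.5·17 = 62.5; e = 62.5 − 62.5 = 0
x=19: ŷ = -14 + 4.5·19 = 71.5; e = 75.5 − 71.5 = 4
x=21: ŷ = -14 + 4.5·21 = 80.5; e = 76.5 − 80.5 = -4
SSE = 9 + 4 + 1 + 0 + 16 + 16 = 46

SSE = 46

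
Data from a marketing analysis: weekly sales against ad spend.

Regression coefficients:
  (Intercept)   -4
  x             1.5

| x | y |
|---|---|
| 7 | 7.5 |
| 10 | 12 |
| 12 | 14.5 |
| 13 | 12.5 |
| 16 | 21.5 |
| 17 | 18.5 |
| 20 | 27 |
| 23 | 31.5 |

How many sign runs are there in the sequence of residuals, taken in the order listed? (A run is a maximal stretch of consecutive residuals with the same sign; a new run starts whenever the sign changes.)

x=7: ŷ = -4 + 1.5·7 = 6.5; r = 7.5 − 6.5 = 1
x=10: ŷ = -4 + 1.5·10 = 11; r = 12 − 11 = 1
x=12: ŷ = -4 + 1.5·12 = 14; r = 14.5 − 14 = 0.5
x=13: ŷ = -4 + 1.5·13 = 15.5; r = 12.5 − 15.5 = -3
x=16: ŷ = -4 + 1.5·16 = 20; r = 21.5 − 20 = 1.5
x=17: ŷ = -4 + 1.5·17 = 21.5; r = 18.5 − 21.5 = -3
x=20: ŷ = -4 + 1.5·20 = 26; r = 27 − 26 = 1
x=23: ŷ = -4 + 1.5·23 = 30.5; r = 31.5 − 30.5 = 1
Signs: + + + − + − + +
Runs: +×3, −×1, +×1, −×1, +×2 → 5

5 runs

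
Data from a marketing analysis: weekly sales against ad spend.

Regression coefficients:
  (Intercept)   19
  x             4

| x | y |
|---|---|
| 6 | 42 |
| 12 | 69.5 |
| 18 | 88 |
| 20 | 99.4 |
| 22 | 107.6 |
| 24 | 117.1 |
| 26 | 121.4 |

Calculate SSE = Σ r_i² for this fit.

x=6: ŷ = 19 + 4·6 = 43; r = 42 − 43 = -1
x=12: ŷ = 19 + 4·12 = 67; r = 69.5 − 67 = 2.5
x=18: ŷ = 19 + 4·18 = 91; r = 88 − 91 = -3
x=20: ŷ = 19 + 4·20 = 99; r = 99.4 − 99 = 0.4
x=22: ŷ = 19 + 4·22 = 107; r = 107.6 − 107 = 0.6
x=24: ŷ = 19 + 4·24 = 115; r = 117.1 − 115 = 2.1
x=26: ŷ = 19 + 4·26 = 123; r = 121.4 − 123 = -1.6
SSE = 1 + 6.25 + 9 + 0.16 + 0.36 + 4.41 + 2.56 = 23.74

SSE = 23.74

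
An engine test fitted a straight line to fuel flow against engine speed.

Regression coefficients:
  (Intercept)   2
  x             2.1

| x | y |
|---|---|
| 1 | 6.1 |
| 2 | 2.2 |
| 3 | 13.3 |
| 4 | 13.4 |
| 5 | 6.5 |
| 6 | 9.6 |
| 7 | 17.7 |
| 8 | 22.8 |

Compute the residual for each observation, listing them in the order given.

2, -4, 5, 3, -6, -5, 1, 4

x=1: ŷ = 2 + 2.1·1 = 4.1; e = 6.1 − 4.1 = 2
x=2: ŷ = 2 + 2.1·2 = 6.2; e = 2.2 − 6.2 = -4
x=3: ŷ = 2 + 2.1·3 = 8.3; e = 13.3 − 8.3 = 5
x=4: ŷ = 2 + 2.1·4 = 10.4; e = 13.4 − 10.4 = 3
x=5: ŷ = 2 + 2.1·5 = 12.5; e = 6.5 − 12.5 = -6
x=6: ŷ = 2 + 2.1·6 = 14.6; e = 9.6 − 14.6 = -5
x=7: ŷ = 2 + 2.1·7 = 16.7; e = 17.7 − 16.7 = 1
x=8: ŷ = 2 + 2.1·8 = 18.8; e = 22.8 − 18.8 = 4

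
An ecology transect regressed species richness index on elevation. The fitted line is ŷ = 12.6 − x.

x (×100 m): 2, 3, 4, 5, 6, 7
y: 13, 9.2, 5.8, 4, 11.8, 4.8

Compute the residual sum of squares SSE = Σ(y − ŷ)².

x=2: ŷ = 12.6 − 2 = 10.6; r = 13 − 10.6 = 2.4
x=3: ŷ = 12.6 − 3 = 9.6; r = 9.2 − 9.6 = -0.4
x=4: ŷ = 12.6 − 4 = 8.6; r = 5.8 − 8.6 = -2.8
x=5: ŷ = 12.6 − 5 = 7.6; r = 4 − 7.6 = -3.6
x=6: ŷ = 12.6 − 6 = 6.6; r = 11.8 − 6.6 = 5.2
x=7: ŷ = 12.6 − 7 = 5.6; r = 4.8 − 5.6 = -0.8
SSE = 5.76 + 0.16 + 7.84 + 12.96 + 27.04 + 0.64 = 54.4

SSE = 54.4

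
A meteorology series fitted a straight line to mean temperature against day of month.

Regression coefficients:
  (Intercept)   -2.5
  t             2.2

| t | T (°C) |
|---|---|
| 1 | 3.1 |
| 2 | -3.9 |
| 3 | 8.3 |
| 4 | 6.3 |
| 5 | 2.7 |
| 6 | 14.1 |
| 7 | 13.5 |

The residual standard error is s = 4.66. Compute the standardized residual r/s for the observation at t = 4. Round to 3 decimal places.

0.000

T̂ = -2.5 + 2.2·4 = 6.3
r = 6.3 − 6.3 = 0
r/s = 0 / 4.66 = 0.000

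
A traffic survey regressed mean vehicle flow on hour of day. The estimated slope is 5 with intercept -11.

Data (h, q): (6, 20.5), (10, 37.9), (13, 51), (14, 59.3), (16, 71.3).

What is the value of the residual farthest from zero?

r = -3

h=6: q̂ = -11 + 5·6 = 19; r = 20.5 − 19 = 1.5
h=10: q̂ = -11 + 5·10 = 39; r = 37.9 − 39 = -1.1
h=13: q̂ = -11 + 5·13 = 54; r = 51 − 54 = -3
h=14: q̂ = -11 + 5·14 = 59; r = 59.3 − 59 = 0.3
h=16: q̂ = -11 + 5·16 = 69; r = 71.3 − 69 = 2.3
Largest |r| is 3 at h = 13, residual -3.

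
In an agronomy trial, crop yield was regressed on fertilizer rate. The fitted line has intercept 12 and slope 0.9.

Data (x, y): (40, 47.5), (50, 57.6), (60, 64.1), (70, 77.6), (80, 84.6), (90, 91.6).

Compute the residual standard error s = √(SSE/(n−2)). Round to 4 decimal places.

x=40: ŷ = 12 + 0.9·40 = 48; e = 47.5 − 48 = -0.5
x=50: ŷ = 12 + 0.9·50 = 57; e = 57.6 − 57 = 0.6
x=60: ŷ = 12 + 0.9·60 = 66; e = 64.1 − 66 = -1.9
x=70: ŷ = 12 + 0.9·70 = 75; e = 77.6 − 75 = 2.6
x=80: ŷ = 12 + 0.9·80 = 84; e = 84.6 − 84 = 0.6
x=90: ŷ = 12 + 0.9·90 = 93; e = 91.6 − 93 = -1.4
SSE = 0.25 + 0.36 + 3.61 + 6.76 + 0.36 + 1.96 = 13.3
s = √(13.3/4) = √3.325 ≈ 1.8235

s = 1.8235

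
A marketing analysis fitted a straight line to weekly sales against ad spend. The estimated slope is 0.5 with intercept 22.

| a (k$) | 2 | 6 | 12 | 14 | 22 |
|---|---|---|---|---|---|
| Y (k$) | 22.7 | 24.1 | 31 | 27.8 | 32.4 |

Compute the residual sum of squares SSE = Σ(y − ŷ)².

SSE = 11.7

a=2: Ŷ = 22 + 0.5·2 = 23; r = 22.7 − 23 = -0.3
a=6: Ŷ = 22 + 0.5·6 = 25; r = 24.1 − 25 = -0.9
a=12: Ŷ = 22 + 0.5·12 = 28; r = 31 − 28 = 3
a=14: Ŷ = 22 + 0.5·14 = 29; r = 27.8 − 29 = -1.2
a=22: Ŷ = 22 + 0.5·22 = 33; r = 32.4 − 33 = -0.6
SSE = 0.09 + 0.81 + 9 + 1.44 + 0.36 = 11.7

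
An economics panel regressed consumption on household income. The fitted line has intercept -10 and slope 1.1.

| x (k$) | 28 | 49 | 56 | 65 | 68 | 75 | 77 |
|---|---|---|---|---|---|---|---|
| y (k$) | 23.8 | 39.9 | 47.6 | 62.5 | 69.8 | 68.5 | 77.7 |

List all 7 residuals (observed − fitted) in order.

x=28: ŷ = -10 + 1.1·28 = 20.8; r = 23.8 − 20.8 = 3
x=49: ŷ = -10 + 1.1·49 = 43.9; r = 39.9 − 43.9 = -4
x=56: ŷ = -10 + 1.1·56 = 51.6; r = 47.6 − 51.6 = -4
x=65: ŷ = -10 + 1.1·65 = 61.5; r = 62.5 − 61.5 = 1
x=68: ŷ = -10 + 1.1·68 = 64.8; r = 69.8 − 64.8 = 5
x=75: ŷ = -10 + 1.1·75 = 72.5; r = 68.5 − 72.5 = -4
x=77: ŷ = -10 + 1.1·77 = 74.7; r = 77.7 − 74.7 = 3

3, -4, -4, 1, 5, -4, 3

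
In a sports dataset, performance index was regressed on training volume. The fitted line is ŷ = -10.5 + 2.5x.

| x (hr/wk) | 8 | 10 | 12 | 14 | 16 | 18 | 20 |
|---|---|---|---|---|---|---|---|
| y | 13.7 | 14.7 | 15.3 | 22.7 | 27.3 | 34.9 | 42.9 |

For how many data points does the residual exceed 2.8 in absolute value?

x=8: ŷ = -10.5 + 2.5·8 = 9.5; r = 13.7 − 9.5 = 4.2
x=10: ŷ = -10.5 + 2.5·10 = 14.5; r = 14.7 − 14.5 = 0.2
x=12: ŷ = -10.5 + 2.5·12 = 19.5; r = 15.3 − 19.5 = -4.2
x=14: ŷ = -10.5 + 2.5·14 = 24.5; r = 22.7 − 24.5 = -1.8
x=16: ŷ = -10.5 + 2.5·16 = 29.5; r = 27.3 − 29.5 = -2.2
x=18: ŷ = -10.5 + 2.5·18 = 34.5; r = 34.9 − 34.5 = 0.4
x=20: ŷ = -10.5 + 2.5·20 = 39.5; r = 42.9 − 39.5 = 3.4
|r| > 2.8: x=8 (|r|=4.2), x=12 (|r|=4.2), x=20 (|r|=3.4) → 3

3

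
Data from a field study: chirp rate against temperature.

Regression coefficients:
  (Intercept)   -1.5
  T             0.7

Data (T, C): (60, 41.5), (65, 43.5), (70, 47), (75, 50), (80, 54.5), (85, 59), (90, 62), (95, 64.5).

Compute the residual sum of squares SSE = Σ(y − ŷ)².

SSE = 4

T=60: Ĉ = -1.5 + 0.7·60 = 40.5; r = 41.5 − 40.5 = 1
T=65: Ĉ = -1.5 + 0.7·65 = 44; r = 43.5 − 44 = -0.5
T=70: Ĉ = -1.5 + 0.7·70 = 47.5; r = 47 − 47.5 = -0.5
T=75: Ĉ = -1.5 + 0.7·75 = 51; r = 50 − 51 = -1
T=80: Ĉ = -1.5 + 0.7·80 = 54.5; r = 54.5 − 54.5 = 0
T=85: Ĉ = -1.5 + 0.7·85 = 58; r = 59 − 58 = 1
T=90: Ĉ = -1.5 + 0.7·90 = 61.5; r = 62 − 61.5 = 0.5
T=95: Ĉ = -1.5 + 0.7·95 = 65; r = 64.5 − 65 = -0.5
SSE = 1 + 0.25 + 0.25 + 1 + 0 + 1 + 0.25 + 0.25 = 4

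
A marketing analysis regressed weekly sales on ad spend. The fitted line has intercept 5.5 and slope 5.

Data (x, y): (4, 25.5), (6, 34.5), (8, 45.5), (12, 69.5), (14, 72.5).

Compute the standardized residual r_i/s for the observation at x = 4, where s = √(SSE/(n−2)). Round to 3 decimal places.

x=4: ŷ = 5.5 + 5·4 = 25.5; r = 25.5 − 25.5 = 0
x=6: ŷ = 5.5 + 5·6 = 35.5; r = 34.5 − 35.5 = -1
x=8: ŷ = 5.5 + 5·8 = 45.5; r = 45.5 − 45.5 = 0
x=12: ŷ = 5.5 + 5·12 = 65.5; r = 69.5 − 65.5 = 4
x=14: ŷ = 5.5 + 5·14 = 75.5; r = 72.5 − 75.5 = -3
SSE = 0 + 1 + 0 + 16 + 9 = 26
s = √(26/3) = 2.94392
r/s = 0 / 2.94392 = 0.000

0.000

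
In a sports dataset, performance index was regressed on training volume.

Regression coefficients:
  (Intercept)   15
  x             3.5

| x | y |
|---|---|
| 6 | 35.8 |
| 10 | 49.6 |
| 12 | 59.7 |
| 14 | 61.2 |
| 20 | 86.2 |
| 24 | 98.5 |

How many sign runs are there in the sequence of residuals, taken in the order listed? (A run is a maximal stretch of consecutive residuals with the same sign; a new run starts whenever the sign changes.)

5 runs

x=6: ŷ = 15 + 3.5·6 = 36; r = 35.8 − 36 = -0.2
x=10: ŷ = 15 + 3.5·10 = 50; r = 49.6 − 50 = -0.4
x=12: ŷ = 15 + 3.5·12 = 57; r = 59.7 − 57 = 2.7
x=14: ŷ = 15 + 3.5·14 = 64; r = 61.2 − 64 = -2.8
x=20: ŷ = 15 + 3.5·20 = 85; r = 86.2 − 85 = 1.2
x=24: ŷ = 15 + 3.5·24 = 99; r = 98.5 − 99 = -0.5
Signs: − − + − + −
Runs: −×2, +×1, −×1, +×1, −×1 → 5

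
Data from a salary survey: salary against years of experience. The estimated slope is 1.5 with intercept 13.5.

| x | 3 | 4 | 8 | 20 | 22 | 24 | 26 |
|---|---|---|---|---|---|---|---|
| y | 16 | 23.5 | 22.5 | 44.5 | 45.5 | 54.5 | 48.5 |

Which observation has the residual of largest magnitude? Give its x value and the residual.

x = 24, r = 5

x=3: ŷ = 13.5 + 1.5·3 = 18; r = 16 − 18 = -2
x=4: ŷ = 13.5 + 1.5·4 = 19.5; r = 23.5 − 19.5 = 4
x=8: ŷ = 13.5 + 1.5·8 = 25.5; r = 22.5 − 25.5 = -3
x=20: ŷ = 13.5 + 1.5·20 = 43.5; r = 44.5 − 43.5 = 1
x=22: ŷ = 13.5 + 1.5·22 = 46.5; r = 45.5 − 46.5 = -1
x=24: ŷ = 13.5 + 1.5·24 = 49.5; r = 54.5 − 49.5 = 5
x=26: ŷ = 13.5 + 1.5·26 = 52.5; r = 48.5 − 52.5 = -4
Largest |r| is 5 at x = 24, residual 5.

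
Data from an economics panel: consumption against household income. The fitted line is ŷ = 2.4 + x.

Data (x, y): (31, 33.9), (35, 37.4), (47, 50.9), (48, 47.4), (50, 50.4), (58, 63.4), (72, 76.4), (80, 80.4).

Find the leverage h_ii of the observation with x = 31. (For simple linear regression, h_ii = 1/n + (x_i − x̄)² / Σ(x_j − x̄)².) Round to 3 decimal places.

x̄ = (31 + 35 + 47 + 48 + 50 + 58 + 72 + 80)/8 = 52.625
Σ(x − x̄)² = 467.641 + 310.641 + 31.6406 + 21.3906 + 6.89062 + 28.8906 + 375.391 + 749.391 = 1991.88
h = 1/8 + (-21.625)²/1991.88 = 0.125 + 0.234774 = 0.360

h = 0.360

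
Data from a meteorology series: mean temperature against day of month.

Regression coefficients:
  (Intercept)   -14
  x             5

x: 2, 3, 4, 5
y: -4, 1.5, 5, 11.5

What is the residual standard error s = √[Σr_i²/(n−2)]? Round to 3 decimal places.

x=2: ŷ = -14 + 5·2 = -4; r = -4 − (-4) = 0
x=3: ŷ = -14 + 5·3 = 1; r = 1.5 − 1 = 0.5
x=4: ŷ = -14 + 5·4 = 6; r = 5 − 6 = -1
x=5: ŷ = -14 + 5·5 = 11; r = 11.5 − 11 = 0.5
SSE = 0 + 0.25 + 1 + 0.25 = 1.5
s = √(1.5/2) = √0.75 ≈ 0.866

s = 0.866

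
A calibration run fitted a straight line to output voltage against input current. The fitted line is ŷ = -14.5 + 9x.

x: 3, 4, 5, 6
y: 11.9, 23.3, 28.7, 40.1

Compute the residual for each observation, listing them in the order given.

x=3: ŷ = -14.5 + 9·3 = 12.5; r = 11.9 − 12.5 = -0.6
x=4: ŷ = -14.5 + 9·4 = 21.5; r = 23.3 − 21.5 = 1.8
x=5: ŷ = -14.5 + 9·5 = 30.5; r = 28.7 − 30.5 = -1.8
x=6: ŷ = -14.5 + 9·6 = 39.5; r = 40.1 − 39.5 = 0.6

-0.6, 1.8, -1.8, 0.6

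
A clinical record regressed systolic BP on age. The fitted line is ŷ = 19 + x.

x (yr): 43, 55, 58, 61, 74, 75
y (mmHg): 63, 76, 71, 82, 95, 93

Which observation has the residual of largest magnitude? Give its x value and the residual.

x = 58, e = -6

x=43: ŷ = 19 + 43 = 62; e = 63 − 62 = 1
x=55: ŷ = 19 + 55 = 74; e = 76 − 74 = 2
x=58: ŷ = 19 + 58 = 77; e = 71 − 77 = -6
x=61: ŷ = 19 + 61 = 80; e = 82 − 80 = 2
x=74: ŷ = 19 + 74 = 93; e = 95 − 93 = 2
x=75: ŷ = 19 + 75 = 94; e = 93 − 94 = -1
Largest |e| is 6 at x = 58, residual -6.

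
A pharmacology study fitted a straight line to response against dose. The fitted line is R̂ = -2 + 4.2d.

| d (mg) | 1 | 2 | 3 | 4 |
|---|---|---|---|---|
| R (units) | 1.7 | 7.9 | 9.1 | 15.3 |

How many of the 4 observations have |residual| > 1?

d=1: R̂ = -2 + 4.2·1 = 2.2; e = 1.7 − 2.2 = -0.5
d=2: R̂ = -2 + 4.2·2 = 6.4; e = 7.9 − 6.4 = 1.5
d=3: R̂ = -2 + 4.2·3 = 10.6; e = 9.1 − 10.6 = -1.5
d=4: R̂ = -2 + 4.2·4 = 14.8; e = 15.3 − 14.8 = 0.5
|e| > 1: d=2 (|e|=1.5), d=3 (|e|=1.5) → 2

2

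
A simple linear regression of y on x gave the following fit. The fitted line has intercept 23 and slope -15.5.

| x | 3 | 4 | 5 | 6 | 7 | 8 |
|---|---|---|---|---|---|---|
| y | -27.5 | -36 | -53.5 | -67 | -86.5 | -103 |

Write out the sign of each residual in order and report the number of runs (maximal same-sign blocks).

x=3: ŷ = 23 − 15.5·3 = -23.5; e = -27.5 − (-23.5) = -4
x=4: ŷ = 23 − 15.5·4 = -39; e = -36 − (-39) = 3
x=5: ŷ = 23 − 15.5·5 = -54.5; e = -53.5 − (-54.5) = 1
x=6: ŷ = 23 − 15.5·6 = -70; e = -67 − (-70) = 3
x=7: ŷ = 23 − 15.5·7 = -85.5; e = -86.5 − (-85.5) = -1
x=8: ŷ = 23 − 15.5·8 = -101; e = -103 − (-101) = -2
Signs: − + + + − −
Runs: −×1, +×3, −×2 → 3

3 runs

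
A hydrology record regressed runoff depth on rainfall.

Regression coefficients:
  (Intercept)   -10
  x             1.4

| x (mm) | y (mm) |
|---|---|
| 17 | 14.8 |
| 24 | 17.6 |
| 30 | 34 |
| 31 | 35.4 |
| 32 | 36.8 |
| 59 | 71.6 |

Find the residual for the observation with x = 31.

r = 2

ŷ = -10 + 1.4·31 = 33.4
r = 35.4 − 33.4 = 2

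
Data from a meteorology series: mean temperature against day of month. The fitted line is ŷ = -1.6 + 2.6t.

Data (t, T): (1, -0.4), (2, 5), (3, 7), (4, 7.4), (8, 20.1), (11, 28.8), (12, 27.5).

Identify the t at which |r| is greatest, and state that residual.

t = 12, r = -2.1

t=1: ŷ = -1.6 + 2.6·1 = 1; r = -0.4 − 1 = -1.4
t=2: ŷ = -1.6 + 2.6·2 = 3.6; r = 5 − 3.6 = 1.4
t=3: ŷ = -1.6 + 2.6·3 = 6.2; r = 7 − 6.2 = 0.8
t=4: ŷ = -1.6 + 2.6·4 = 8.8; r = 7.4 − 8.8 = -1.4
t=8: ŷ = -1.6 + 2.6·8 = 19.2; r = 20.1 − 19.2 = 0.9
t=11: ŷ = -1.6 + 2.6·11 = 27; r = 28.8 − 27 = 1.8
t=12: ŷ = -1.6 + 2.6·12 = 29.6; r = 27.5 − 29.6 = -2.1
Largest |r| is 2.1 at t = 12, residual -2.1.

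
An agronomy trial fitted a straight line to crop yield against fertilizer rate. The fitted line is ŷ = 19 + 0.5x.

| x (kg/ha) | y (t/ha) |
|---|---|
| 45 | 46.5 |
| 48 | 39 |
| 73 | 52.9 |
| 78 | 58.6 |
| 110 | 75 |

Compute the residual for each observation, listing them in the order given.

x=45: ŷ = 19 + 0.5·45 = 41.5; e = 46.5 − 41.5 = 5
x=48: ŷ = 19 + 0.5·48 = 43; e = 39 − 43 = -4
x=73: ŷ = 19 + 0.5·73 = 55.5; e = 52.9 − 55.5 = -2.6
x=78: ŷ = 19 + 0.5·78 = 58; e = 58.6 − 58 = 0.6
x=110: ŷ = 19 + 0.5·110 = 74; e = 75 − 74 = 1

5, -4, -2.6, 0.6, 1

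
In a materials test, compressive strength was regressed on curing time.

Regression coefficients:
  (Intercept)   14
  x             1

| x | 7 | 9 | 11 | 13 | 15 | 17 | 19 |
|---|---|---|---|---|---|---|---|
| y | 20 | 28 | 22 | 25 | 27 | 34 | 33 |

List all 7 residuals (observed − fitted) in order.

-1, 5, -3, -2, -2, 3, 0

x=7: ŷ = 14 + 7 = 21; e = 20 − 21 = -1
x=9: ŷ = 14 + 9 = 23; e = 28 − 23 = 5
x=11: ŷ = 14 + 11 = 25; e = 22 − 25 = -3
x=13: ŷ = 14 + 13 = 27; e = 25 − 27 = -2
x=15: ŷ = 14 + 15 = 29; e = 27 − 29 = -2
x=17: ŷ = 14 + 17 = 31; e = 34 − 31 = 3
x=19: ŷ = 14 + 19 = 33; e = 33 − 33 = 0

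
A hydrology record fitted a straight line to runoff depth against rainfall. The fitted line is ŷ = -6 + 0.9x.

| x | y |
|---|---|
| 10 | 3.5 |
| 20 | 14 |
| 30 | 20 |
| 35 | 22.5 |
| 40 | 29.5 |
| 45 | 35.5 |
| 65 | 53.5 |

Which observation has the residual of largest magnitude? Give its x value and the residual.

x=10: ŷ = -6 + 0.9·10 = 3; e = 3.5 − 3 = 0.5
x=20: ŷ = -6 + 0.9·20 = 12; e = 14 − 12 = 2
x=30: ŷ = -6 + 0.9·30 = 21; e = 20 − 21 = -1
x=35: ŷ = -6 + 0.9·35 = 25.5; e = 22.5 − 25.5 = -3
x=40: ŷ = -6 + 0.9·40 = 30; e = 29.5 − 30 = -0.5
x=45: ŷ = -6 + 0.9·45 = 34.5; e = 35.5 − 34.5 = 1
x=65: ŷ = -6 + 0.9·65 = 52.5; e = 53.5 − 52.5 = 1
Largest |e| is 3 at x = 35, residual -3.

x = 35, e = -3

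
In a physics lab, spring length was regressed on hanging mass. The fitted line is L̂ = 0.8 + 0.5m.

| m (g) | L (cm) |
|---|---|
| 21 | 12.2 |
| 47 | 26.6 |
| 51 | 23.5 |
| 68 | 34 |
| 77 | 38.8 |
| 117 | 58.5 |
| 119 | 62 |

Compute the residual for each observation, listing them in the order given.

m=21: L̂ = 0.8 + 0.5·21 = 11.3; e = 12.2 − 11.3 = 0.9
m=47: L̂ = 0.8 + 0.5·47 = 24.3; e = 26.6 − 24.3 = 2.3
m=51: L̂ = 0.8 + 0.5·51 = 26.3; e = 23.5 − 26.3 = -2.8
m=68: L̂ = 0.8 + 0.5·68 = 34.8; e = 34 − 34.8 = -0.8
m=77: L̂ = 0.8 + 0.5·77 = 39.3; e = 38.8 − 39.3 = -0.5
m=117: L̂ = 0.8 + 0.5·117 = 59.3; e = 58.5 − 59.3 = -0.8
m=119: L̂ = 0.8 + 0.5·119 = 60.3; e = 62 − 60.3 = 1.7

0.9, 2.3, -2.8, -0.8, -0.5, -0.8, 1.7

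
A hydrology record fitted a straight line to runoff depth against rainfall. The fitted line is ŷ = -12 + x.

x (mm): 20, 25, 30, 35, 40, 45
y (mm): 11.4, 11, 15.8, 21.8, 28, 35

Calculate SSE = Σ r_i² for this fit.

SSE = 25.84

x=20: ŷ = -12 + 20 = 8; r = 11.4 − 8 = 3.4
x=25: ŷ = -12 + 25 = 13; r = 11 − 13 = -2
x=30: ŷ = -12 + 30 = 18; r = 15.8 − 18 = -2.2
x=35: ŷ = -12 + 35 = 23; r = 21.8 − 23 = -1.2
x=40: ŷ = -12 + 40 = 28; r = 28 − 28 = 0
x=45: ŷ = -12 + 45 = 33; r = 35 − 33 = 2
SSE = 11.56 + 4 + 4.84 + 1.44 + 0 + 4 = 25.84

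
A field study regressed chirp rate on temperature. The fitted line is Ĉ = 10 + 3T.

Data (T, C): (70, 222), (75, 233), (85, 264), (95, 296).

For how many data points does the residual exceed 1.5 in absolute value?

2

T=70: Ĉ = 10 + 3·70 = 220; e = 222 − 220 = 2
T=75: Ĉ = 10 + 3·75 = 235; e = 233 − 235 = -2
T=85: Ĉ = 10 + 3·85 = 265; e = 264 − 265 = -1
T=95: Ĉ = 10 + 3·95 = 295; e = 296 − 295 = 1
|e| > 1.5: T=70 (|e|=2), T=75 (|e|=2) → 2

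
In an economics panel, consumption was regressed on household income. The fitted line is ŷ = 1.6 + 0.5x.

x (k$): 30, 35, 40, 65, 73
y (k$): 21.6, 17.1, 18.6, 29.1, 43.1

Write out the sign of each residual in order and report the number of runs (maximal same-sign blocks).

3 runs

x=30: ŷ = 1.6 + 0.5·30 = 16.6; e = 21.6 − 16.6 = 5
x=35: ŷ = 1.6 + 0.5·35 = 19.1; e = 17.1 − 19.1 = -2
x=40: ŷ = 1.6 + 0.5·40 = 21.6; e = 18.6 − 21.6 = -3
x=65: ŷ = 1.6 + 0.5·65 = 34.1; e = 29.1 − 34.1 = -5
x=73: ŷ = 1.6 + 0.5·73 = 38.1; e = 43.1 − 38.1 = 5
Signs: + − − − +
Runs: +×1, −×3, +×1 → 3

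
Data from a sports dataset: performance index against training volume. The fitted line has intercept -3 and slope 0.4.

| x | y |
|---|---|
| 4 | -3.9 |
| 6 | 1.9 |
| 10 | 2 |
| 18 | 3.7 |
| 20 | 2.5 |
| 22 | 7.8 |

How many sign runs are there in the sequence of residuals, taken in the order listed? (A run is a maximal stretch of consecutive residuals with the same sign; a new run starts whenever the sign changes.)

4 runs

x=4: ŷ = -3 + 0.4·4 = -1.4; r = -3.9 − (-1.4) = -2.5
x=6: ŷ = -3 + 0.4·6 = -0.6; r = 1.9 − (-0.6) = 2.5
x=10: ŷ = -3 + 0.4·10 = 1; r = 2 − 1 = 1
x=18: ŷ = -3 + 0.4·18 = 4.2; r = 3.7 − 4.2 = -0.5
x=20: ŷ = -3 + 0.4·20 = 5; r = 2.5 − 5 = -2.5
x=22: ŷ = -3 + 0.4·22 = 5.8; r = 7.8 − 5.8 = 2
Signs: − + + − − +
Runs: −×1, +×2, −×2, +×1 → 4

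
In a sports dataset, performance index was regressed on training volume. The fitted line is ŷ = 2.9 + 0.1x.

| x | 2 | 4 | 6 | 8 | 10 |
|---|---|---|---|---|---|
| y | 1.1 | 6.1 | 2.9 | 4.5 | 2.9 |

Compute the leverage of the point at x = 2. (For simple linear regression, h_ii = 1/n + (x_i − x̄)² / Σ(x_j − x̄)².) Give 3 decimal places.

h = 0.600

x̄ = (2 + 4 + 6 + 8 + 10)/5 = 6
Σ(x − x̄)² = 16 + 4 + 0 + 4 + 16 = 40
h = 1/5 + (-4)²/40 = 0.2 + 0.4 = 0.600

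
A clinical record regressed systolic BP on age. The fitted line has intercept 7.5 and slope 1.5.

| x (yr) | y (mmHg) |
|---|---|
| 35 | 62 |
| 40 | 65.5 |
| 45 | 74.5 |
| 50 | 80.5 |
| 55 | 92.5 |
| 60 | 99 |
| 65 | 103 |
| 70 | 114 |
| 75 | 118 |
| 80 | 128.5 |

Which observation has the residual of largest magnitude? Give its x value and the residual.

x=35: ŷ = 7.5 + 1.5·35 = 60; r = 62 − 60 = 2
x=40: ŷ = 7.5 + 1.5·40 = 67.5; r = 65.5 − 67.5 = -2
x=45: ŷ = 7.5 + 1.5·45 = 75; r = 74.5 − 75 = -0.5
x=50: ŷ = 7.5 + 1.5·50 = 82.5; r = 80.5 − 82.5 = -2
x=55: ŷ = 7.5 + 1.5·55 = 90; r = 92.5 − 90 = 2.5
x=60: ŷ = 7.5 + 1.5·60 = 97.5; r = 99 − 97.5 = 1.5
x=65: ŷ = 7.5 + 1.5·65 = 105; r = 103 − 105 = -2
x=70: ŷ = 7.5 + 1.5·70 = 112.5; r = 114 − 112.5 = 1.5
x=75: ŷ = 7.5 + 1.5·75 = 120; r = 118 − 120 = -2
x=80: ŷ = 7.5 + 1.5·80 = 127.5; r = 128.5 − 127.5 = 1
Largest |r| is 2.5 at x = 55, residual 2.5.

x = 55, r = 2.5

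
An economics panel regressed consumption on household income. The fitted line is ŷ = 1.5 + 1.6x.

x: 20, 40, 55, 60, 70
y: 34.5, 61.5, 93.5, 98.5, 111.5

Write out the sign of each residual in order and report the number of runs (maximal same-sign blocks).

x=20: ŷ = 1.5 + 1.6·20 = 33.5; e = 34.5 − 33.5 = 1
x=40: ŷ = 1.5 + 1.6·40 = 65.5; e = 61.5 − 65.5 = -4
x=55: ŷ = 1.5 + 1.6·55 = 89.5; e = 93.5 − 89.5 = 4
x=60: ŷ = 1.5 + 1.6·60 = 97.5; e = 98.5 − 97.5 = 1
x=70: ŷ = 1.5 + 1.6·70 = 113.5; e = 111.5 − 113.5 = -2
Signs: + − + + −
Runs: +×1, −×1, +×2, −×1 → 4

4 runs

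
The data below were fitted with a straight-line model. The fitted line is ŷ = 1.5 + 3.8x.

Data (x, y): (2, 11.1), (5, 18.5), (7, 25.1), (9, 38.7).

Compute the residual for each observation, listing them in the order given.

x=2: ŷ = 1.5 + 3.8·2 = 9.1; r = 11.1 − 9.1 = 2
x=5: ŷ = 1.5 + 3.8·5 = 20.5; r = 18.5 − 20.5 = -2
x=7: ŷ = 1.5 + 3.8·7 = 28.1; r = 25.1 − 28.1 = -3
x=9: ŷ = 1.5 + 3.8·9 = 35.7; r = 38.7 − 35.7 = 3

2, -2, -3, 3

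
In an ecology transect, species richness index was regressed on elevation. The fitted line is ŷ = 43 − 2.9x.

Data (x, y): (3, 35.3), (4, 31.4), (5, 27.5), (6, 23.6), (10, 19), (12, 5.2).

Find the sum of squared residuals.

SSE = 40

x=3: ŷ = 43 − 2.9·3 = 34.3; r = 35.3 − 34.3 = 1
x=4: ŷ = 43 − 2.9·4 = 31.4; r = 31.4 − 31.4 = 0
x=5: ŷ = 43 − 2.9·5 = 28.5; r = 27.5 − 28.5 = -1
x=6: ŷ = 43 − 2.9·6 = 25.6; r = 23.6 − 25.6 = -2
x=10: ŷ = 43 − 2.9·10 = 14; r = 19 − 14 = 5
x=12: ŷ = 43 − 2.9·12 = 8.2; r = 5.2 − 8.2 = -3
SSE = 1 + 0 + 1 + 4 + 25 + 9 = 40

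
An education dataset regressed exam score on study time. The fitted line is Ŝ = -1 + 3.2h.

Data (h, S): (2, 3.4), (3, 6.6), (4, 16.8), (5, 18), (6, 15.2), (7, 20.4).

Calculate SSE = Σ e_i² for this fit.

SSE = 52

h=2: Ŝ = -1 + 3.2·2 = 5.4; e = 3.4 − 5.4 = -2
h=3: Ŝ = -1 + 3.2·3 = 8.6; e = 6.6 − 8.6 = -2
h=4: Ŝ = -1 + 3.2·4 = 11.8; e = 16.8 − 11.8 = 5
h=5: Ŝ = -1 + 3.2·5 = 15; e = 18 − 15 = 3
h=6: Ŝ = -1 + 3.2·6 = 18.2; e = 15.2 − 18.2 = -3
h=7: Ŝ = -1 + 3.2·7 = 21.4; e = 20.4 − 21.4 = -1
SSE = 4 + 4 + 25 + 9 + 9 + 1 = 52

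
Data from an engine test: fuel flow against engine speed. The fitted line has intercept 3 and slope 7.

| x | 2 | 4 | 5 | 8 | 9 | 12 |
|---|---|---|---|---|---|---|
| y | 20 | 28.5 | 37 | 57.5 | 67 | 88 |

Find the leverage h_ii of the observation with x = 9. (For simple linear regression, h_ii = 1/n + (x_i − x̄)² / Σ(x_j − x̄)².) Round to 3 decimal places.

x̄ = (2 + 4 + 5 + 8 + 9 + 12)/6 = 6.66667
Σ(x − x̄)² = 21.7778 + 7.11111 + 2.77778 + 1.77778 + 5.44444 + 28.4444 = 67.3333
h = 1/6 + (2.33333)²/67.3333 = 0.166667 + 0.0808581 = 0.248

h = 0.248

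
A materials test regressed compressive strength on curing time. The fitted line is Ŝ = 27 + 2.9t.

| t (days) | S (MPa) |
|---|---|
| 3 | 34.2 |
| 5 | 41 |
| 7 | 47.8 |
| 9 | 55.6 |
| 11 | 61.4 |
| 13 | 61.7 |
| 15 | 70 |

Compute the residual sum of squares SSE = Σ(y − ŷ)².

SSE = 24.5

t=3: Ŝ = 27 + 2.9·3 = 35.7; r = 34.2 − 35.7 = -1.5
t=5: Ŝ = 27 + 2.9·5 = 41.5; r = 41 − 41.5 = -0.5
t=7: Ŝ = 27 + 2.9·7 = 47.3; r = 47.8 − 47.3 = 0.5
t=9: Ŝ = 27 + 2.9·9 = 53.1; r = 55.6 − 53.1 = 2.5
t=11: Ŝ = 27 + 2.9·11 = 58.9; r = 61.4 − 58.9 = 2.5
t=13: Ŝ = 27 + 2.9·13 = 64.7; r = 61.7 − 64.7 = -3
t=15: Ŝ = 27 + 2.9·15 = 70.5; r = 70 − 70.5 = -0.5
SSE = 2.25 + 0.25 + 0.25 + 6.25 + 6.25 + 9 + 0.25 = 24.5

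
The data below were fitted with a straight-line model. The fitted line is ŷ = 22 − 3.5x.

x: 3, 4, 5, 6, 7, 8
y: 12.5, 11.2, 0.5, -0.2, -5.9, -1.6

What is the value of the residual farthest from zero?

r = 4.4

x=3: ŷ = 22 − 3.5·3 = 11.5; r = 12.5 − 11.5 = 1
x=4: ŷ = 22 − 3.5·4 = 8; r = 11.2 − 8 = 3.2
x=5: ŷ = 22 − 3.5·5 = 4.5; r = 0.5 − 4.5 = -4
x=6: ŷ = 22 − 3.5·6 = 1; r = -0.2 − 1 = -1.2
x=7: ŷ = 22 − 3.5·7 = -2.5; r = -5.9 − (-2.5) = -3.4
x=8: ŷ = 22 − 3.5·8 = -6; r = -1.6 − (-6) = 4.4
Largest |r| is 4.4 at x = 8, residual 4.4.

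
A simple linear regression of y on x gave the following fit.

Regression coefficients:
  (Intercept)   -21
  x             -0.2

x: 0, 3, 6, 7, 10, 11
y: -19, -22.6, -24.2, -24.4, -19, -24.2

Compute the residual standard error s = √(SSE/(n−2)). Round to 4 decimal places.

s = 2.7386

x=0: ŷ = -21 − 0.2·0 = -21; e = -19 − (-21) = 2
x=3: ŷ = -21 − 0.2·3 = -21.6; e = -22.6 − (-21.6) = -1
x=6: ŷ = -21 − 0.2·6 = -22.2; e = -24.2 − (-22.2) = -2
x=7: ŷ = -21 − 0.2·7 = -22.4; e = -24.4 − (-22.4) = -2
x=10: ŷ = -21 − 0.2·10 = -23; e = -19 − (-23) = 4
x=11: ŷ = -21 − 0.2·11 = -23.2; e = -24.2 − (-23.2) = -1
SSE = 4 + 1 + 4 + 4 + 16 + 1 = 30
s = √(30/4) = √7.5 ≈ 2.7386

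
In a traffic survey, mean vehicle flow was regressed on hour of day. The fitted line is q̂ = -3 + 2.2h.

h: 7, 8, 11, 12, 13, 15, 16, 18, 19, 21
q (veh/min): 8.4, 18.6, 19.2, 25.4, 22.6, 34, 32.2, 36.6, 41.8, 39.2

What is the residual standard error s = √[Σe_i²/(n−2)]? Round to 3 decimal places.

s = 3.354

h=7: q̂ = -3 + 2.2·7 = 12.4; e = 8.4 − 12.4 = -4
h=8: q̂ = -3 + 2.2·8 = 14.6; e = 18.6 − 14.6 = 4
h=11: q̂ = -3 + 2.2·11 = 21.2; e = 19.2 − 21.2 = -2
h=12: q̂ = -3 + 2.2·12 = 23.4; e = 25.4 − 23.4 = 2
h=13: q̂ = -3 + 2.2·13 = 25.6; e = 22.6 − 25.6 = -3
h=15: q̂ = -3 + 2.2·15 = 30; e = 34 − 30 = 4
h=16: q̂ = -3 + 2.2·16 = 32.2; e = 32.2 − 32.2 = 0
h=18: q̂ = -3 + 2.2·18 = 36.6; e = 36.6 − 36.6 = 0
h=19: q̂ = -3 + 2.2·19 = 38.8; e = 41.8 − 38.8 = 3
h=21: q̂ = -3 + 2.2·21 = 43.2; e = 39.2 − 43.2 = -4
SSE = 16 + 16 + 4 + 4 + 9 + 16 + 0 + 0 + 9 + 16 = 90
s = √(90/8) = √11.25 ≈ 3.354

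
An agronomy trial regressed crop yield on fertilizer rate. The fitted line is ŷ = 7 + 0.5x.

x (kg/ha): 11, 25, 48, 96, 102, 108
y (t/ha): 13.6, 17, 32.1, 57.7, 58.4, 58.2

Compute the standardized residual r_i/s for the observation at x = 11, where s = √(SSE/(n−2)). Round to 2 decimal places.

x=11: ŷ = 7 + 0.5·11 = 12.5; r = 13.6 − 12.5 = 1.1
x=25: ŷ = 7 + 0.5·25 = 19.5; r = 17 − 19.5 = -2.5
x=48: ŷ = 7 + 0.5·48 = 31; r = 32.1 − 31 = 1.1
x=96: ŷ = 7 + 0.5·96 = 55; r = 57.7 − 55 = 2.7
x=102: ŷ = 7 + 0.5·102 = 58; r = 58.4 − 58 = 0.4
x=108: ŷ = 7 + 0.5·108 = 61; r = 58.2 − 61 = -2.8
SSE = 1.21 + 6.25 + 1.21 + 7.29 + 0.16 + 7.84 = 23.96
s = √(23.96/4) = 2.44745
r/s = 1.1 / 2.44745 = 0.45

0.45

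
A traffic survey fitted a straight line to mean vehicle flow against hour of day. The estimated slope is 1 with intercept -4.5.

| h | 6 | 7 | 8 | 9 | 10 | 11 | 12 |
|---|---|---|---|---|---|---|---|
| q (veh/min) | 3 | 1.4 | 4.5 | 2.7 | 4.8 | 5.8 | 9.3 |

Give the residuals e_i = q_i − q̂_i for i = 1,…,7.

h=6: q̂ = -4.5 + 6 = 1.5; e = 3 − 1.5 = 1.5
h=7: q̂ = -4.5 + 7 = 2.5; e = 1.4 − 2.5 = -1.1
h=8: q̂ = -4.5 + 8 = 3.5; e = 4.5 − 3.5 = 1
h=9: q̂ = -4.5 + 9 = 4.5; e = 2.7 − 4.5 = -1.8
h=10: q̂ = -4.5 + 10 = 5.5; e = 4.8 − 5.5 = -0.7
h=11: q̂ = -4.5 + 11 = 6.5; e = 5.8 − 6.5 = -0.7
h=12: q̂ = -4.5 + 12 = 7.5; e = 9.3 − 7.5 = 1.8

1.5, -1.1, 1, -1.8, -0.7, -0.7, 1.8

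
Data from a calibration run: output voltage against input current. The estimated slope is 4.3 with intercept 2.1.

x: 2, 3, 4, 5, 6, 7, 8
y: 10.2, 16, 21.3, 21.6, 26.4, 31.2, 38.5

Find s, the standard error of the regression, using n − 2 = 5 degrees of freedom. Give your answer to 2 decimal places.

s = 1.82

x=2: ŷ = 2.1 + 4.3·2 = 10.7; e = 10.2 − 10.7 = -0.5
x=3: ŷ = 2.1 + 4.3·3 = 15; e = 16 − 15 = 1
x=4: ŷ = 2.1 + 4.3·4 = 19.3; e = 21.3 − 19.3 = 2
x=5: ŷ = 2.1 + 4.3·5 = 23.6; e = 21.6 − 23.6 = -2
x=6: ŷ = 2.1 + 4.3·6 = 27.9; e = 26.4 − 27.9 = -1.5
x=7: ŷ = 2.1 + 4.3·7 = 32.2; e = 31.2 − 32.2 = -1
x=8: ŷ = 2.1 + 4.3·8 = 36.5; e = 38.5 − 36.5 = 2
SSE = 0.25 + 1 + 4 + 4 + 2.25 + 1 + 4 = 16.5
s = √(16.5/5) = √3.3 ≈ 1.82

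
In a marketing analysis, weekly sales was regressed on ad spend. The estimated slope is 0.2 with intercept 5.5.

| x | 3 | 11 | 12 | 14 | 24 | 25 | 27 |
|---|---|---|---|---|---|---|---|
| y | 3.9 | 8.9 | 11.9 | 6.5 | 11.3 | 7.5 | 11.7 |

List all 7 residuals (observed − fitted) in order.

-2.2, 1.2, 4, -1.8, 1, -3, 0.8

x=3: ŷ = 5.5 + 0.2·3 = 6.1; e = 3.9 − 6.1 = -2.2
x=11: ŷ = 5.5 + 0.2·11 = 7.7; e = 8.9 − 7.7 = 1.2
x=12: ŷ = 5.5 + 0.2·12 = 7.9; e = 11.9 − 7.9 = 4
x=14: ŷ = 5.5 + 0.2·14 = 8.3; e = 6.5 − 8.3 = -1.8
x=24: ŷ = 5.5 + 0.2·24 = 10.3; e = 11.3 − 10.3 = 1
x=25: ŷ = 5.5 + 0.2·25 = 10.5; e = 7.5 − 10.5 = -3
x=27: ŷ = 5.5 + 0.2·27 = 10.9; e = 11.7 − 10.9 = 0.8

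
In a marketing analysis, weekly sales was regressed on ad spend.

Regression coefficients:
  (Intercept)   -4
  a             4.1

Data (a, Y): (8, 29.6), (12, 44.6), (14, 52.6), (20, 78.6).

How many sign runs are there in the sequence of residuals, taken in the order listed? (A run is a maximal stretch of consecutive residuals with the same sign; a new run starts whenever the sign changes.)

3 runs

a=8: ŷ = -4 + 4.1·8 = 28.8; r = 29.6 − 28.8 = 0.8
a=12: ŷ = -4 + 4.1·12 = 45.2; r = 44.6 − 45.2 = -0.6
a=14: ŷ = -4 + 4.1·14 = 53.4; r = 52.6 − 53.4 = -0.8
a=20: ŷ = -4 + 4.1·20 = 78; r = 78.6 − 78 = 0.6
Signs: + − − +
Runs: +×1, −×2, +×1 → 3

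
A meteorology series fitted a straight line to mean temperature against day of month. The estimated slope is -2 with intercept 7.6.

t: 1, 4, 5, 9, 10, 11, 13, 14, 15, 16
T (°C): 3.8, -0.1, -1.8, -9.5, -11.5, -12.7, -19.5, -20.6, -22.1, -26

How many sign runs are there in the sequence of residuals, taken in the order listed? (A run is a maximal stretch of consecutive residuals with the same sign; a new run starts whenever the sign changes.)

t=1: T̂ = 7.6 − 2·1 = 5.6; r = 3.8 − 5.6 = -1.8
t=4: T̂ = 7.6 − 2·4 = -0.4; r = -0.1 − (-0.4) = 0.3
t=5: T̂ = 7.6 − 2·5 = -2.4; r = -1.8 − (-2.4) = 0.6
t=9: T̂ = 7.6 − 2·9 = -10.4; r = -9.5 − (-10.4) = 0.9
t=10: T̂ = 7.6 − 2·10 = -12.4; r = -11.5 − (-12.4) = 0.9
t=11: T̂ = 7.6 − 2·11 = -14.4; r = -12.7 − (-14.4) = 1.7
t=13: T̂ = 7.6 − 2·13 = -18.4; r = -19.5 − (-18.4) = -1.1
t=14: T̂ = 7.6 − 2·14 = -20.4; r = -20.6 − (-20.4) = -0.2
t=15: T̂ = 7.6 − 2·15 = -22.4; r = -22.1 − (-22.4) = 0.3
t=16: T̂ = 7.6 − 2·16 = -24.4; r = -26 − (-24.4) = -1.6
Signs: − + + + + + − − + −
Runs: −×1, +×5, −×2, +×1, −×1 → 5

5 runs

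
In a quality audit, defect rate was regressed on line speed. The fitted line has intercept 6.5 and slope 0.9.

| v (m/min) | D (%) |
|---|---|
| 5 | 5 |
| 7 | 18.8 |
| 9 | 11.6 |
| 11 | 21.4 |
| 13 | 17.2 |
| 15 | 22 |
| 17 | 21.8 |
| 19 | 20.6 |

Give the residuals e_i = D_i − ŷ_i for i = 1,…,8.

v=5: ŷ = 6.5 + 0.9·5 = 11; e = 5 − 11 = -6
v=7: ŷ = 6.5 + 0.9·7 = 12.8; e = 18.8 − 12.8 = 6
v=9: ŷ = 6.5 + 0.9·9 = 14.6; e = 11.6 − 14.6 = -3
v=11: ŷ = 6.5 + 0.9·11 = 16.4; e = 21.4 − 16.4 = 5
v=13: ŷ = 6.5 + 0.9·13 = 18.2; e = 17.2 − 18.2 = -1
v=15: ŷ = 6.5 + 0.9·15 = 20; e = 22 − 20 = 2
v=17: ŷ = 6.5 + 0.9·17 = 21.8; e = 21.8 − 21.8 = 0
v=19: ŷ = 6.5 + 0.9·19 = 23.6; e = 20.6 − 23.6 = -3

-6, 6, -3, 5, -1, 2, 0, -3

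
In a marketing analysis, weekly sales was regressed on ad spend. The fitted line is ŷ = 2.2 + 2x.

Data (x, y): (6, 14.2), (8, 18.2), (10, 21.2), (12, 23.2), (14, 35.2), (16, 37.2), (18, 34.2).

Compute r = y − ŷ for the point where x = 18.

r = -4

ŷ = 2.2 + 2·18 = 38.2
r = 34.2 − 38.2 = -4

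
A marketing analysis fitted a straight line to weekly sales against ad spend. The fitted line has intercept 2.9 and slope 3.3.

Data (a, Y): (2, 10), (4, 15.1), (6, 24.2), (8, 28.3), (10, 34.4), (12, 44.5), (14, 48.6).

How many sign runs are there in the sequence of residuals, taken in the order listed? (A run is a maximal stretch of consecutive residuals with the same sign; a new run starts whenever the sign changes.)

6 runs

a=2: Ŷ = 2.9 + 3.3·2 = 9.5; r = 10 − 9.5 = 0.5
a=4: Ŷ = 2.9 + 3.3·4 = 16.1; r = 15.1 − 16.1 = -1
a=6: Ŷ = 2.9 + 3.3·6 = 22.7; r = 24.2 − 22.7 = 1.5
a=8: Ŷ = 2.9 + 3.3·8 = 29.3; r = 28.3 − 29.3 = -1
a=10: Ŷ = 2.9 + 3.3·10 = 35.9; r = 34.4 − 35.9 = -1.5
a=12: Ŷ = 2.9 + 3.3·12 = 42.5; r = 44.5 − 42.5 = 2
a=14: Ŷ = 2.9 + 3.3·14 = 49.1; r = 48.6 − 49.1 = -0.5
Signs: + − + − − + −
Runs: +×1, −×1, +×1, −×2, +×1, −×1 → 6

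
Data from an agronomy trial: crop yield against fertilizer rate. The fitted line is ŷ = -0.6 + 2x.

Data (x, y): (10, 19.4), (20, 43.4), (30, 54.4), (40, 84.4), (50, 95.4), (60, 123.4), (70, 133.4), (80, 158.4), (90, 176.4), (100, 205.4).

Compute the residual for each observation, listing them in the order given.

x=10: ŷ = -0.6 + 2·10 = 19.4; r = 19.4 − 19.4 = 0
x=20: ŷ = -0.6 + 2·20 = 39.4; r = 43.4 − 39.4 = 4
x=30: ŷ = -0.6 + 2·30 = 59.4; r = 54.4 − 59.4 = -5
x=40: ŷ = -0.6 + 2·40 = 79.4; r = 84.4 − 79.4 = 5
x=50: ŷ = -0.6 + 2·50 = 99.4; r = 95.4 − 99.4 = -4
x=60: ŷ = -0.6 + 2·60 = 119.4; r = 123.4 − 119.4 = 4
x=70: ŷ = -0.6 + 2·70 = 139.4; r = 133.4 − 139.4 = -6
x=80: ŷ = -0.6 + 2·80 = 159.4; r = 158.4 − 159.4 = -1
x=90: ŷ = -0.6 + 2·90 = 179.4; r = 176.4 − 179.4 = -3
x=100: ŷ = -0.6 + 2·100 = 199.4; r = 205.4 − 199.4 = 6

0, 4, -5, 5, -4, 4, -6, -1, -3, 6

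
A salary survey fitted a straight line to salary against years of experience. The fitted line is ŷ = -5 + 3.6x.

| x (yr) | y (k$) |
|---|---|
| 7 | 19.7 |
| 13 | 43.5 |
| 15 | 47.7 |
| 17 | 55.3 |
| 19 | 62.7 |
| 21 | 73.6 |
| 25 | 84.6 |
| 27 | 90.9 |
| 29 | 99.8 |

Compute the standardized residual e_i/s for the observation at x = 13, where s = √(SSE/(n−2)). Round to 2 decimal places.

1.09

x=7: ŷ = -5 + 3.6·7 = 20.2; e = 19.7 − 20.2 = -0.5
x=13: ŷ = -5 + 3.6·13 = 41.8; e = 43.5 − 41.8 = 1.7
x=15: ŷ = -5 + 3.6·15 = 49; e = 47.7 − 49 = -1.3
x=17: ŷ = -5 + 3.6·17 = 56.2; e = 55.3 − 56.2 = -0.9
x=19: ŷ = -5 + 3.6·19 = 63.4; e = 62.7 − 63.4 = -0.7
x=21: ŷ = -5 + 3.6·21 = 70.6; e = 73.6 − 70.6 = 3
x=25: ŷ = -5 + 3.6·25 = 85; e = 84.6 − 85 = -0.4
x=27: ŷ = -5 + 3.6·27 = 92.2; e = 90.9 − 92.2 = -1.3
x=29: ŷ = -5 + 3.6·29 = 99.4; e = 99.8 − 99.4 = 0.4
SSE = 0.25 + 2.89 + 1.69 + 0.81 + 0.49 + 9 + 0.16 + 1.69 + 0.16 = 17.14
s = √(17.14/7) = 1.56479
e/s = 1.7 / 1.56479 = 1.09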